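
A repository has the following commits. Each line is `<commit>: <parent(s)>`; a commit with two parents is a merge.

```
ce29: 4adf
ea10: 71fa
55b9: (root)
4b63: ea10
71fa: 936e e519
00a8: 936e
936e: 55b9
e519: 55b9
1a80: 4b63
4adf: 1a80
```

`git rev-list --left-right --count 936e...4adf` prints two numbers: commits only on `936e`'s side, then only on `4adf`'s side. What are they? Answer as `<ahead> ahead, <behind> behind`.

0 ahead, 6 behind

Reachable from 936e: {55b9, 936e}.
Reachable from 4adf: {1a80, 4adf, 4b63, 55b9, 71fa, 936e, e519, ea10}.
Only in 936e's history (ahead): {} — 0.
Only in 4adf's history (behind): {1a80, 4adf, 4b63, 71fa, e519, ea10} — 6.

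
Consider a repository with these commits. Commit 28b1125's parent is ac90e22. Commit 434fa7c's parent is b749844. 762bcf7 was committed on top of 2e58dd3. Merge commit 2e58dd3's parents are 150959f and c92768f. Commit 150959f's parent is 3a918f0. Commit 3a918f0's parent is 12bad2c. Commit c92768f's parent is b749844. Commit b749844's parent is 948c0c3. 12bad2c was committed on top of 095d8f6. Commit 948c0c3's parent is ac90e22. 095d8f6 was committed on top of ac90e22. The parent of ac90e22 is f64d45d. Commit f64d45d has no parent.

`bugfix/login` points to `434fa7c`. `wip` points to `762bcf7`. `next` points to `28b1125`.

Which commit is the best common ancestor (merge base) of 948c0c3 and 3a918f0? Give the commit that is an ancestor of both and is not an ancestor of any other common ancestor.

ac90e22

Ancestors of 948c0c3: {948c0c3, ac90e22, f64d45d}.
Ancestors of 3a918f0: {095d8f6, 12bad2c, 3a918f0, ac90e22, f64d45d}.
Common ancestors: {ac90e22, f64d45d}.
Among these, ac90e22 is not an ancestor of any other common ancestor — it is the merge base.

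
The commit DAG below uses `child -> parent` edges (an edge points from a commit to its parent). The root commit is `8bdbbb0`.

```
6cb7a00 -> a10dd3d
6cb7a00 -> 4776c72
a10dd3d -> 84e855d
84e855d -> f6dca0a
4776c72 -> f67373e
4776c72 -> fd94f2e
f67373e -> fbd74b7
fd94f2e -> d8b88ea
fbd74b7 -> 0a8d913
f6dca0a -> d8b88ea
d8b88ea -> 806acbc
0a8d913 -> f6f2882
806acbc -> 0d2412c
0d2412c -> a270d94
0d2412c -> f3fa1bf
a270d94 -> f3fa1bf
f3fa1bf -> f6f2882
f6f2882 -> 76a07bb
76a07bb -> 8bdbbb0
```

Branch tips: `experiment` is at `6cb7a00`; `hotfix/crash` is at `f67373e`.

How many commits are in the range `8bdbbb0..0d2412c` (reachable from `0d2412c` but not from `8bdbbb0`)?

Reachable from 0d2412c: {0d2412c, 76a07bb, 8bdbbb0, a270d94, f3fa1bf, f6f2882}.
Reachable from 8bdbbb0: {8bdbbb0}.
In 0d2412c's history but not 8bdbbb0's: {0d2412c, 76a07bb, a270d94, f3fa1bf, f6f2882} — 5 commits.

5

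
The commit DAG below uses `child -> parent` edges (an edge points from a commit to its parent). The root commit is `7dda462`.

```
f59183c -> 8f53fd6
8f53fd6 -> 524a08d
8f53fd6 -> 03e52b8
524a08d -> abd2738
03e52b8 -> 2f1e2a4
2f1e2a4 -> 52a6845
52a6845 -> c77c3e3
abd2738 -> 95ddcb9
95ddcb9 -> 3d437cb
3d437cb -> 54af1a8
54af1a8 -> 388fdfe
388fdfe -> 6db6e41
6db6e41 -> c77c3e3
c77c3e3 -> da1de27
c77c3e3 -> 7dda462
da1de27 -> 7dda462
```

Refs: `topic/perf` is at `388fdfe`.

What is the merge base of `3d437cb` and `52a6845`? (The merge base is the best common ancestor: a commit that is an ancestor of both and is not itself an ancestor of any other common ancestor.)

c77c3e3

Ancestors of 3d437cb: {388fdfe, 3d437cb, 54af1a8, 6db6e41, 7dda462, c77c3e3, da1de27}.
Ancestors of 52a6845: {52a6845, 7dda462, c77c3e3, da1de27}.
Common ancestors: {7dda462, c77c3e3, da1de27}.
Among these, c77c3e3 is not an ancestor of any other common ancestor — it is the merge base.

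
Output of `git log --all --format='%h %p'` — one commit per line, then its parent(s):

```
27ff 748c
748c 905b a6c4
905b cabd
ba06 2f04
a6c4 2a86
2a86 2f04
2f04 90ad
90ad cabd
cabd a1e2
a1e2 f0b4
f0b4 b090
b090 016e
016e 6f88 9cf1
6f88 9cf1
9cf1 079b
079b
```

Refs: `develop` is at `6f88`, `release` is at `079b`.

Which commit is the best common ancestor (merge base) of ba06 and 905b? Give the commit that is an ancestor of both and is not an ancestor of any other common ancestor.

cabd

Ancestors of ba06: {016e, 079b, 2f04, 6f88, 90ad, 9cf1, a1e2, b090, ba06, cabd, f0b4}.
Ancestors of 905b: {016e, 079b, 6f88, 905b, 9cf1, a1e2, b090, cabd, f0b4}.
Common ancestors: {016e, 079b, 6f88, 9cf1, a1e2, b090, cabd, f0b4}.
Among these, cabd is not an ancestor of any other common ancestor — it is the merge base.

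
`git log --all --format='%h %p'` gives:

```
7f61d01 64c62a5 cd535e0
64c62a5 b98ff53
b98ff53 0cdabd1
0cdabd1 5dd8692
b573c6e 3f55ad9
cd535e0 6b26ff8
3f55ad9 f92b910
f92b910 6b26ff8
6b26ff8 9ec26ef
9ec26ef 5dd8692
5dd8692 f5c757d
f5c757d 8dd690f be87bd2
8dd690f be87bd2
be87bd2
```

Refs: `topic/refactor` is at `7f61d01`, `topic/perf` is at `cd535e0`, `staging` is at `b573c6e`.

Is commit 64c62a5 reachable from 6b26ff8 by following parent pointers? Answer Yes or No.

No

Ancestors of 6b26ff8: {5dd8692, 6b26ff8, 8dd690f, 9ec26ef, be87bd2, f5c757d}.
64c62a5 is not in that set, so it is not an ancestor of 6b26ff8.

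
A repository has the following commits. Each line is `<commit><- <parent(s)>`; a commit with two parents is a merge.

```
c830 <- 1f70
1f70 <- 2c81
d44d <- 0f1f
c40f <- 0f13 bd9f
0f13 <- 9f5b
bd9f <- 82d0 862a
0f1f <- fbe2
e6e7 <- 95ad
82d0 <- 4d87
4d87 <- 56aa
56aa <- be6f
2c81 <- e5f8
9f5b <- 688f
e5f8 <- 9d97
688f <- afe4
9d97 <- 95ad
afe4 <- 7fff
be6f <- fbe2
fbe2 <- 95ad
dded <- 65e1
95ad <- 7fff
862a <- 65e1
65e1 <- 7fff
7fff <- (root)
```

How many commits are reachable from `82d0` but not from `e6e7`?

Reachable from 82d0: {4d87, 56aa, 7fff, 82d0, 95ad, be6f, fbe2}.
Reachable from e6e7: {7fff, 95ad, e6e7}.
In 82d0's history but not e6e7's: {4d87, 56aa, 82d0, be6f, fbe2} — 5 commits.

5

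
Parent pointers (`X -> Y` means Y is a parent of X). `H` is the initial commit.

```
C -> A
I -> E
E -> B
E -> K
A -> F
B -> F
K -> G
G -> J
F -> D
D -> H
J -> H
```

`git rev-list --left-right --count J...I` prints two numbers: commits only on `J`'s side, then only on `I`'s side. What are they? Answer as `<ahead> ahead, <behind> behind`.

Reachable from J: {H, J}.
Reachable from I: {B, D, E, F, G, H, I, J, K}.
Only in J's history (ahead): {} — 0.
Only in I's history (behind): {B, D, E, F, G, I, K} — 7.

0 ahead, 7 behind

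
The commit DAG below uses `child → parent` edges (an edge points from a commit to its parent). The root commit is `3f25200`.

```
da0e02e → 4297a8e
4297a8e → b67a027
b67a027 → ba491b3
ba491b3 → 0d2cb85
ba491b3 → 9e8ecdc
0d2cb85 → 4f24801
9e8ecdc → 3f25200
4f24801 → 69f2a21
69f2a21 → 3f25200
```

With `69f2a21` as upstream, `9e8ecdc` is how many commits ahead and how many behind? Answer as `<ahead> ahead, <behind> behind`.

1 ahead, 1 behind

Reachable from 9e8ecdc: {3f25200, 9e8ecdc}.
Reachable from 69f2a21: {3f25200, 69f2a21}.
Only in 9e8ecdc's history (ahead): {9e8ecdc} — 1.
Only in 69f2a21's history (behind): {69f2a21} — 1.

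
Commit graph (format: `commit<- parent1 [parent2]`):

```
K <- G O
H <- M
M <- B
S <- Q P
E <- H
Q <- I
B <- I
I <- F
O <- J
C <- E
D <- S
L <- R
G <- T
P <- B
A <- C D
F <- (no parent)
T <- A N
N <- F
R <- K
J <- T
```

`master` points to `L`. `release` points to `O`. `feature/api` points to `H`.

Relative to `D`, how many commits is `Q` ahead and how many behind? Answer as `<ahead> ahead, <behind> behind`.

0 ahead, 4 behind

Reachable from Q: {F, I, Q}.
Reachable from D: {B, D, F, I, P, Q, S}.
Only in Q's history (ahead): {} — 0.
Only in D's history (behind): {B, D, P, S} — 4.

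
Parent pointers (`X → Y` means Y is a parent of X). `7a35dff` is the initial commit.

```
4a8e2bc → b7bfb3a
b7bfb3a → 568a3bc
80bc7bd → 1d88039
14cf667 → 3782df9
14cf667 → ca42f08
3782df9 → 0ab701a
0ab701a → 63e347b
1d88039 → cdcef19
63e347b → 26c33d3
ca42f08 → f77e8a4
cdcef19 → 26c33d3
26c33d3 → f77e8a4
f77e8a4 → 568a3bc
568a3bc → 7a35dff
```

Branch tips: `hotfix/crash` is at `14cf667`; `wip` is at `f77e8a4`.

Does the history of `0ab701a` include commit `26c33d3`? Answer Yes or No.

Yes

Ancestors of 0ab701a (commits reachable by following parents): {0ab701a, 26c33d3, 568a3bc, 63e347b, 7a35dff, f77e8a4}.
26c33d3 is in that set, so it is an ancestor of 0ab701a.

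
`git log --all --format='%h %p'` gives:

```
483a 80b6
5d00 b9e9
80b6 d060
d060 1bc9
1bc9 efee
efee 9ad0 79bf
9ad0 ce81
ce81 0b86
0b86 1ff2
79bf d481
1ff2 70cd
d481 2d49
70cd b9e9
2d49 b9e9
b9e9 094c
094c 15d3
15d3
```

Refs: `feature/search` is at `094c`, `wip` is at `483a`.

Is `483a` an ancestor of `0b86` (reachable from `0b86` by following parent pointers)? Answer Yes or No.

Ancestors of 0b86: {094c, 0b86, 15d3, 1ff2, 70cd, b9e9}.
483a is not in that set, so it is not an ancestor of 0b86.

No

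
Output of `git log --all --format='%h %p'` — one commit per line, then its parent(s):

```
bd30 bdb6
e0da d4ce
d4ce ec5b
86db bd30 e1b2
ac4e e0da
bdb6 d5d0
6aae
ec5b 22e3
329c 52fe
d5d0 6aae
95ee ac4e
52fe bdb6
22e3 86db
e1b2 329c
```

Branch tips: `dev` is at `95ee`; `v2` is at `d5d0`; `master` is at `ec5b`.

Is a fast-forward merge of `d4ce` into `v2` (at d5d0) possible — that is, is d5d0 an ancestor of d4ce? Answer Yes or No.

Yes

A fast-forward from d5d0 to d4ce is possible iff d5d0 is an ancestor of d4ce.
Ancestors of d4ce: {22e3, 329c, 52fe, 6aae, 86db, bd30, bdb6, d4ce, d5d0, e1b2, ec5b}.
d5d0 is among them, so fast-forward is possible.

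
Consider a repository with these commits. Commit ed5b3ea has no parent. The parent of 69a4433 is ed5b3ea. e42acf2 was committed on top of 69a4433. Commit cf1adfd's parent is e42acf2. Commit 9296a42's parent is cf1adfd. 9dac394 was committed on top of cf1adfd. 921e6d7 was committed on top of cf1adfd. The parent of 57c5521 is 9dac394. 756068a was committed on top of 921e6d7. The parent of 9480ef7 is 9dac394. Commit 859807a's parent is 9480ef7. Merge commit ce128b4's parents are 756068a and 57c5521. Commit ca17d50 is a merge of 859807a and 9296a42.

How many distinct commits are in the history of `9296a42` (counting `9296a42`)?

5

Walking parent pointers from 9296a42: reachable set = {69a4433, 9296a42, cf1adfd, e42acf2, ed5b3ea}.
That is 5 commits.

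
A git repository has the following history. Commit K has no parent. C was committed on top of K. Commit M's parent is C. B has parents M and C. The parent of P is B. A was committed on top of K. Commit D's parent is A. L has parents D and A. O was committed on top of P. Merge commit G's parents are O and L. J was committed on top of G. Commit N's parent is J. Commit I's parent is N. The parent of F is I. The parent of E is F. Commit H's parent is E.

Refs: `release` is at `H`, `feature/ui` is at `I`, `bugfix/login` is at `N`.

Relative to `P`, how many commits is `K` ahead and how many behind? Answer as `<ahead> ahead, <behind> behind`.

Reachable from K: {K}.
Reachable from P: {B, C, K, M, P}.
Only in K's history (ahead): {} — 0.
Only in P's history (behind): {B, C, M, P} — 4.

0 ahead, 4 behind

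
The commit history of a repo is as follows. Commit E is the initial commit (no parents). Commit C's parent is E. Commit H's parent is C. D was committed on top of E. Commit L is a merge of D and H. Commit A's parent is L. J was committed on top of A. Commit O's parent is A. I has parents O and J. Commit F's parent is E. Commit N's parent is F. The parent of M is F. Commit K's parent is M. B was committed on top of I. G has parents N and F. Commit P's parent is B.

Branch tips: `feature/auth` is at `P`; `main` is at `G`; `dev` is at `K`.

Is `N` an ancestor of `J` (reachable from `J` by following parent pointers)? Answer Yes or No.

Ancestors of J: {A, C, D, E, H, J, L}.
N is not in that set, so it is not an ancestor of J.

No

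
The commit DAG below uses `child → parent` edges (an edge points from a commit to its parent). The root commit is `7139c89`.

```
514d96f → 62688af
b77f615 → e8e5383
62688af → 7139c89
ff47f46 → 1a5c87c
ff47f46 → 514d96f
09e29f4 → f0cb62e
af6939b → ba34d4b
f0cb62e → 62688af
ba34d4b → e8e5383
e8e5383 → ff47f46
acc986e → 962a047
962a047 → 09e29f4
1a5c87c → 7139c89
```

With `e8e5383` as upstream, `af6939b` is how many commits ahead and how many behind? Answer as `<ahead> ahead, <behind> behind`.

2 ahead, 0 behind

Reachable from af6939b: {1a5c87c, 514d96f, 62688af, 7139c89, af6939b, ba34d4b, e8e5383, ff47f46}.
Reachable from e8e5383: {1a5c87c, 514d96f, 62688af, 7139c89, e8e5383, ff47f46}.
Only in af6939b's history (ahead): {af6939b, ba34d4b} — 2.
Only in e8e5383's history (behind): {} — 0.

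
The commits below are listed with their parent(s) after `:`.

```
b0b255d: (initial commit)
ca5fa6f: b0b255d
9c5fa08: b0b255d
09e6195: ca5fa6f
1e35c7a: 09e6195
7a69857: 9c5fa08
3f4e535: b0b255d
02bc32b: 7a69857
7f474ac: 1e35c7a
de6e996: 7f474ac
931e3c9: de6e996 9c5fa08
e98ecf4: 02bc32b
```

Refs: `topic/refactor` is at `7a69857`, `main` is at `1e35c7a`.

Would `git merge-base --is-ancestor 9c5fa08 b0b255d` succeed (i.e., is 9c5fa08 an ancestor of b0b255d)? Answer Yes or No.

Ancestors of b0b255d: {b0b255d}.
9c5fa08 is not in that set, so it is not an ancestor of b0b255d.

No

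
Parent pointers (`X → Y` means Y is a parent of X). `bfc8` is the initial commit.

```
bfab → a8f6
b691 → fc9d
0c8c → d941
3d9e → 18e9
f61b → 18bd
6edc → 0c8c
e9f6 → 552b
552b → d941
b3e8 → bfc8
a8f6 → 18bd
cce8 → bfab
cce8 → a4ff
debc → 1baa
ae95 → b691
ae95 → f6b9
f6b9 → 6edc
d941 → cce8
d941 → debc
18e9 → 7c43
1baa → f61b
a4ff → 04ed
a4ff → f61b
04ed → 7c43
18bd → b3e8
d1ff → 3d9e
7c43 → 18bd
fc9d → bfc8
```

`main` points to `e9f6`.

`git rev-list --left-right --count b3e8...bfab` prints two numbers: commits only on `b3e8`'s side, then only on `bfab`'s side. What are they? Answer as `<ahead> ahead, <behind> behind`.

Reachable from b3e8: {b3e8, bfc8}.
Reachable from bfab: {18bd, a8f6, b3e8, bfab, bfc8}.
Only in b3e8's history (ahead): {} — 0.
Only in bfab's history (behind): {18bd, a8f6, bfab} — 3.

0 ahead, 3 behind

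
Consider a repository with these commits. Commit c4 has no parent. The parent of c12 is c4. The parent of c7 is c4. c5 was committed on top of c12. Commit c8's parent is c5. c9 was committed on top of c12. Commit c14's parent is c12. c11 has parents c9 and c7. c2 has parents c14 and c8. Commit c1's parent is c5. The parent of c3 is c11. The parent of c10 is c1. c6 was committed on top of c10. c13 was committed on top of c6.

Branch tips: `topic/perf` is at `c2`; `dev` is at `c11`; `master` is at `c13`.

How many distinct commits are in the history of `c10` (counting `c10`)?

5

Walking parent pointers from c10: reachable set = {c1, c10, c12, c4, c5}.
That is 5 commits.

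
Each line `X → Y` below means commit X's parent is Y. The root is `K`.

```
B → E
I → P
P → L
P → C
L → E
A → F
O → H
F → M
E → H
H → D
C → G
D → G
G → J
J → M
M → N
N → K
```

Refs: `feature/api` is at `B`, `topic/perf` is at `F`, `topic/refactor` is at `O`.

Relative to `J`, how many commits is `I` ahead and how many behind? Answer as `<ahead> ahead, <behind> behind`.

Reachable from I: {C, D, E, G, H, I, J, K, L, M, N, P}.
Reachable from J: {J, K, M, N}.
Only in I's history (ahead): {C, D, E, G, H, I, L, P} — 8.
Only in J's history (behind): {} — 0.

8 ahead, 0 behind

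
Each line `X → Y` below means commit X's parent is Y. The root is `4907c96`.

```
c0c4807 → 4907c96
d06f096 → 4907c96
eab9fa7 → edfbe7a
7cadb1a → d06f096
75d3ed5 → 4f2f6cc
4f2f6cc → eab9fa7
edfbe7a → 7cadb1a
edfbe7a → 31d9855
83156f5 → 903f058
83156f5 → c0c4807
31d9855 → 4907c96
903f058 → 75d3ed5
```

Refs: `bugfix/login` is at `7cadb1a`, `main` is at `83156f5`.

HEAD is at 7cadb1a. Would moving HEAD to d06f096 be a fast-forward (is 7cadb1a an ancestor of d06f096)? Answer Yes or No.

No

A fast-forward from 7cadb1a to d06f096 is possible iff 7cadb1a is an ancestor of d06f096.
Ancestors of d06f096: {4907c96, d06f096}.
7cadb1a is not among them, so fast-forward is not possible.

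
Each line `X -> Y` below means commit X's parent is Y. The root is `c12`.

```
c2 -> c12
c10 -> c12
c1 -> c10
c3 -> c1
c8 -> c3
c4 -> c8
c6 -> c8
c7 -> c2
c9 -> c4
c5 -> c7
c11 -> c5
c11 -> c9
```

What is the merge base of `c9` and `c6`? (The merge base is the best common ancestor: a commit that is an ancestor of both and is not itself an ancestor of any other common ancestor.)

c8

Ancestors of c9: {c1, c10, c12, c3, c4, c8, c9}.
Ancestors of c6: {c1, c10, c12, c3, c6, c8}.
Common ancestors: {c1, c10, c12, c3, c8}.
Among these, c8 is not an ancestor of any other common ancestor — it is the merge base.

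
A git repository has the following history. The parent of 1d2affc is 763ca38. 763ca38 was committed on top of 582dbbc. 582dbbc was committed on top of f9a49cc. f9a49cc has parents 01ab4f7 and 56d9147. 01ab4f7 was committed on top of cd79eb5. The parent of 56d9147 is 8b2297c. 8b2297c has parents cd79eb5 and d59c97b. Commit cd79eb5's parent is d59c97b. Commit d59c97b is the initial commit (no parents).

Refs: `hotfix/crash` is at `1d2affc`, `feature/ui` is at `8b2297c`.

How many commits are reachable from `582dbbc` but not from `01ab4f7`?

4

Reachable from 582dbbc: {01ab4f7, 56d9147, 582dbbc, 8b2297c, cd79eb5, d59c97b, f9a49cc}.
Reachable from 01ab4f7: {01ab4f7, cd79eb5, d59c97b}.
In 582dbbc's history but not 01ab4f7's: {56d9147, 582dbbc, 8b2297c, f9a49cc} — 4 commits.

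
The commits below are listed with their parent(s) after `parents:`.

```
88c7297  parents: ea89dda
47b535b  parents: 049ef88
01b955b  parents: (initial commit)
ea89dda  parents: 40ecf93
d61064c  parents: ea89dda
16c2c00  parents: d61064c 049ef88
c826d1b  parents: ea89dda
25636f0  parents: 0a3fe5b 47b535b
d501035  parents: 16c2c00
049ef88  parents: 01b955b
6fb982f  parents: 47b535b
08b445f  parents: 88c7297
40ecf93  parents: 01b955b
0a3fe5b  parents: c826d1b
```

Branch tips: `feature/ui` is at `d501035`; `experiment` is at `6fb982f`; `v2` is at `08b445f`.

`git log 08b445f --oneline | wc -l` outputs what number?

Walking parent pointers from 08b445f: reachable set = {01b955b, 08b445f, 40ecf93, 88c7297, ea89dda}.
That is 5 commits.

5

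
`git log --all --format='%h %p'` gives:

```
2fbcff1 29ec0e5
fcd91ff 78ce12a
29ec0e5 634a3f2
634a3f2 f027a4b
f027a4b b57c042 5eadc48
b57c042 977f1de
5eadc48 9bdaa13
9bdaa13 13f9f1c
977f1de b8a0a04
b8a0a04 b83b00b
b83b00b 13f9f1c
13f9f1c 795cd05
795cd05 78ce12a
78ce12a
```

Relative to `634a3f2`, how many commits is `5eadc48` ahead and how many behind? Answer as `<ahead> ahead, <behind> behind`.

Reachable from 5eadc48: {13f9f1c, 5eadc48, 78ce12a, 795cd05, 9bdaa13}.
Reachable from 634a3f2: {13f9f1c, 5eadc48, 634a3f2, 78ce12a, 795cd05, 977f1de, 9bdaa13, b57c042, b83b00b, b8a0a04, f027a4b}.
Only in 5eadc48's history (ahead): {} — 0.
Only in 634a3f2's history (behind): {634a3f2, 977f1de, b57c042, b83b00b, b8a0a04, f027a4b} — 6.

0 ahead, 6 behind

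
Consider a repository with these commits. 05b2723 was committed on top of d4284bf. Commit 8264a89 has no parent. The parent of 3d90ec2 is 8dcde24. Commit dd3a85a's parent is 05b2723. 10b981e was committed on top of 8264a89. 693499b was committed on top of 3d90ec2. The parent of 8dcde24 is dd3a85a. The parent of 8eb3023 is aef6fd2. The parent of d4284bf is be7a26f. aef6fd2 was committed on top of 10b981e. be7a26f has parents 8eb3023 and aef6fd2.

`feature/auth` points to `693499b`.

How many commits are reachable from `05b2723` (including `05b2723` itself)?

7

Walking parent pointers from 05b2723: reachable set = {05b2723, 10b981e, 8264a89, 8eb3023, aef6fd2, be7a26f, d4284bf}.
That is 7 commits.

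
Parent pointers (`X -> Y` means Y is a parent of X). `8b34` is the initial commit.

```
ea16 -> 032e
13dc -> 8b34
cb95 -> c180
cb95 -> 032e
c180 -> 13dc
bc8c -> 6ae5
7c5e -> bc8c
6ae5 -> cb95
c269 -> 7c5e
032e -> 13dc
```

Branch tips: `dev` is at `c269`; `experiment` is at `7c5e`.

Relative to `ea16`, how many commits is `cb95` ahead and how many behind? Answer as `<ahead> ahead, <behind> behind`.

Reachable from cb95: {032e, 13dc, 8b34, c180, cb95}.
Reachable from ea16: {032e, 13dc, 8b34, ea16}.
Only in cb95's history (ahead): {c180, cb95} — 2.
Only in ea16's history (behind): {ea16} — 1.

2 ahead, 1 behind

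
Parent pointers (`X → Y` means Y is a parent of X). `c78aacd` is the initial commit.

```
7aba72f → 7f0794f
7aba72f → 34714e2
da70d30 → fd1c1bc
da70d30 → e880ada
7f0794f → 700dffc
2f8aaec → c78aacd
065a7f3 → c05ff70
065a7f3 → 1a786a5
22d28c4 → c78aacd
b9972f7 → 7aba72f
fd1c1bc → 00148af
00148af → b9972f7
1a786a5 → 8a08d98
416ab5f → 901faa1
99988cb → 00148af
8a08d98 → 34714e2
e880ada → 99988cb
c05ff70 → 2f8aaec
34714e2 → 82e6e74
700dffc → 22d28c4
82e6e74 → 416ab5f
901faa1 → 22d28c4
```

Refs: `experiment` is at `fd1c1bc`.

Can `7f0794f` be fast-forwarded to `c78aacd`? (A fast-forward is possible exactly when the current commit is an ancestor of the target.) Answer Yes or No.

A fast-forward from 7f0794f to c78aacd is possible iff 7f0794f is an ancestor of c78aacd.
Ancestors of c78aacd: {c78aacd}.
7f0794f is not among them, so fast-forward is not possible.

No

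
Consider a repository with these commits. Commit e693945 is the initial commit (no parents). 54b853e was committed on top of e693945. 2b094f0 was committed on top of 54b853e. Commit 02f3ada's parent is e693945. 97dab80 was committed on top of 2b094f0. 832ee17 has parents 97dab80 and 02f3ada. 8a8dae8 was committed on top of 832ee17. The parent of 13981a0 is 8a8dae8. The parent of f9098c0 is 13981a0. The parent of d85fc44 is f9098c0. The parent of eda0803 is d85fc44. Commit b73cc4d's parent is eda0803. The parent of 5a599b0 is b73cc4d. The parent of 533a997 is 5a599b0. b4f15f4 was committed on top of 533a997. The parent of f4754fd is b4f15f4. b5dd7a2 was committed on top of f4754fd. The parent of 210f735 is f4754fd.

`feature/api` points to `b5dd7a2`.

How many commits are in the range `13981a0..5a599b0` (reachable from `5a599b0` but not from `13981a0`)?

5

Reachable from 5a599b0: {02f3ada, 13981a0, 2b094f0, 54b853e, 5a599b0, 832ee17, 8a8dae8, 97dab80, b73cc4d, d85fc44, e693945, eda0803, f9098c0}.
Reachable from 13981a0: {02f3ada, 13981a0, 2b094f0, 54b853e, 832ee17, 8a8dae8, 97dab80, e693945}.
In 5a599b0's history but not 13981a0's: {5a599b0, b73cc4d, d85fc44, eda0803, f9098c0} — 5 commits.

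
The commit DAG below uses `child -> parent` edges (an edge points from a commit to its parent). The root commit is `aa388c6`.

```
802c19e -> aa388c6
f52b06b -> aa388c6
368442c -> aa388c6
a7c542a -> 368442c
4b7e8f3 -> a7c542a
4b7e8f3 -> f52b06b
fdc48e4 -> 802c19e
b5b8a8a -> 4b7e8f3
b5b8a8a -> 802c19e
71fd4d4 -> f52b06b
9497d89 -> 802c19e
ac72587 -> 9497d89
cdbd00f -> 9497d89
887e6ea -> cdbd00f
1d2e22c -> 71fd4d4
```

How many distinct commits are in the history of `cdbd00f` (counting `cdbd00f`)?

Walking parent pointers from cdbd00f: reachable set = {802c19e, 9497d89, aa388c6, cdbd00f}.
That is 4 commits.

4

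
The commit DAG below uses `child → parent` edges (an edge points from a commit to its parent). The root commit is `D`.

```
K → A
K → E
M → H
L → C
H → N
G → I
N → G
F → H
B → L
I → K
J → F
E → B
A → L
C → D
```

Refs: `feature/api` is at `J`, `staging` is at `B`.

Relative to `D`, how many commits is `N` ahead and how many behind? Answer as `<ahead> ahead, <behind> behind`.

Reachable from N: {A, B, C, D, E, G, I, K, L, N}.
Reachable from D: {D}.
Only in N's history (ahead): {A, B, C, E, G, I, K, L, N} — 9.
Only in D's history (behind): {} — 0.

9 ahead, 0 behind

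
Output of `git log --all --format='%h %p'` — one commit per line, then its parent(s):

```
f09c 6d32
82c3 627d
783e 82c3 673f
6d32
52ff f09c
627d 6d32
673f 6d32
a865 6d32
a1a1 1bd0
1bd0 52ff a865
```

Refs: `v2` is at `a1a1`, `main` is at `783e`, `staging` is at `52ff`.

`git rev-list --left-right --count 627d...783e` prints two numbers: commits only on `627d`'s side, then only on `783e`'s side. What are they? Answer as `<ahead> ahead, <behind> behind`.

0 ahead, 3 behind

Reachable from 627d: {627d, 6d32}.
Reachable from 783e: {627d, 673f, 6d32, 783e, 82c3}.
Only in 627d's history (ahead): {} — 0.
Only in 783e's history (behind): {673f, 783e, 82c3} — 3.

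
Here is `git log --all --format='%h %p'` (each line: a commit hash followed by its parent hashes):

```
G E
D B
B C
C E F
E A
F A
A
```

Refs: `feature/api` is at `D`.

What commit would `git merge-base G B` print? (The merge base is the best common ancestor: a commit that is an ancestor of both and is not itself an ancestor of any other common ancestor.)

Ancestors of G: {A, E, G}.
Ancestors of B: {A, B, C, E, F}.
Common ancestors: {A, E}.
Among these, E is not an ancestor of any other common ancestor — it is the merge base.

E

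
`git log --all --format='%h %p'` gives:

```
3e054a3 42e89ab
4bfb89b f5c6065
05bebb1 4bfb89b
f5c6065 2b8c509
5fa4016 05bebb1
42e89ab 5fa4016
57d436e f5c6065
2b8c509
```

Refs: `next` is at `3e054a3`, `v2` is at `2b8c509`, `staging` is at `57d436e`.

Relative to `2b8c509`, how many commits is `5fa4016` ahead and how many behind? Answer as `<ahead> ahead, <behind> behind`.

4 ahead, 0 behind

Reachable from 5fa4016: {05bebb1, 2b8c509, 4bfb89b, 5fa4016, f5c6065}.
Reachable from 2b8c509: {2b8c509}.
Only in 5fa4016's history (ahead): {05bebb1, 4bfb89b, 5fa4016, f5c6065} — 4.
Only in 2b8c509's history (behind): {} — 0.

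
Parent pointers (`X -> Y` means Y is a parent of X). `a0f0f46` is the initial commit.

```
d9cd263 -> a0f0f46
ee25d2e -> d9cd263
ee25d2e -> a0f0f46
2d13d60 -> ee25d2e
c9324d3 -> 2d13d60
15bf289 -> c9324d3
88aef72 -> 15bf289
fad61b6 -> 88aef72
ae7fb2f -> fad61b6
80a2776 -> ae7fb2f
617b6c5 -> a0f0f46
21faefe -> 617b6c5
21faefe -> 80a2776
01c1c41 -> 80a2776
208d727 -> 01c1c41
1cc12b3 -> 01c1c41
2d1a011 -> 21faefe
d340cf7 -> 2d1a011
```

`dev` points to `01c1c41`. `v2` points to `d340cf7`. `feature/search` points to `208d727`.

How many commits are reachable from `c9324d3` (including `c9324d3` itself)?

5

Walking parent pointers from c9324d3: reachable set = {2d13d60, a0f0f46, c9324d3, d9cd263, ee25d2e}.
That is 5 commits.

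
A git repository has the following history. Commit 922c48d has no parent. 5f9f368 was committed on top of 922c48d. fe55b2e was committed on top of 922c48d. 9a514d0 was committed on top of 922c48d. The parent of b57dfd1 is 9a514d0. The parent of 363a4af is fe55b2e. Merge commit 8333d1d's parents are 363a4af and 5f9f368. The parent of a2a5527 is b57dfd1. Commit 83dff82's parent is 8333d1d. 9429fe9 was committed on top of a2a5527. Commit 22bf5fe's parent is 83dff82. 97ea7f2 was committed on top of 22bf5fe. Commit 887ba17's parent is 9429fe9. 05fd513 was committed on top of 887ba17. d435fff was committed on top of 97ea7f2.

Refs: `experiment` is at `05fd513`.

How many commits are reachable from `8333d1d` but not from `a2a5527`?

Reachable from 8333d1d: {363a4af, 5f9f368, 8333d1d, 922c48d, fe55b2e}.
Reachable from a2a5527: {922c48d, 9a514d0, a2a5527, b57dfd1}.
In 8333d1d's history but not a2a5527's: {363a4af, 5f9f368, 8333d1d, fe55b2e} — 4 commits.

4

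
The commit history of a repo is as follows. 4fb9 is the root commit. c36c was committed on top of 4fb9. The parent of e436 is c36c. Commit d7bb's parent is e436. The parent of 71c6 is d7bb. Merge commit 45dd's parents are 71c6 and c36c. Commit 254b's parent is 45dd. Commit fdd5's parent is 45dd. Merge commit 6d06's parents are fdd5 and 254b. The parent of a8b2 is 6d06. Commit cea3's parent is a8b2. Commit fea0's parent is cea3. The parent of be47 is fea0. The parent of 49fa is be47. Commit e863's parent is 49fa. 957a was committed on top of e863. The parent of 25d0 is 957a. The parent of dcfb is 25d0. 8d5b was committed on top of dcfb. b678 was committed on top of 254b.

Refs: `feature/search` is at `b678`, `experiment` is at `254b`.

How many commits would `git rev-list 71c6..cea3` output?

6

Reachable from cea3: {254b, 45dd, 4fb9, 6d06, 71c6, a8b2, c36c, cea3, d7bb, e436, fdd5}.
Reachable from 71c6: {4fb9, 71c6, c36c, d7bb, e436}.
In cea3's history but not 71c6's: {254b, 45dd, 6d06, a8b2, cea3, fdd5} — 6 commits.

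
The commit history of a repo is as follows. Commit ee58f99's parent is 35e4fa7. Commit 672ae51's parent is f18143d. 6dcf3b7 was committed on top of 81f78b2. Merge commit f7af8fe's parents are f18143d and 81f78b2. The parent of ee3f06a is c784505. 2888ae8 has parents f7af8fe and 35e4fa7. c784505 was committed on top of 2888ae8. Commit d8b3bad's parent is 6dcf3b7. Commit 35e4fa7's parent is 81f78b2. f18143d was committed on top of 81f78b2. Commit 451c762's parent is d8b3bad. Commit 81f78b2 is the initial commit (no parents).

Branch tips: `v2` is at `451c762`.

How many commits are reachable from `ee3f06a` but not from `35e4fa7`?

Reachable from ee3f06a: {2888ae8, 35e4fa7, 81f78b2, c784505, ee3f06a, f18143d, f7af8fe}.
Reachable from 35e4fa7: {35e4fa7, 81f78b2}.
In ee3f06a's history but not 35e4fa7's: {2888ae8, c784505, ee3f06a, f18143d, f7af8fe} — 5 commits.

5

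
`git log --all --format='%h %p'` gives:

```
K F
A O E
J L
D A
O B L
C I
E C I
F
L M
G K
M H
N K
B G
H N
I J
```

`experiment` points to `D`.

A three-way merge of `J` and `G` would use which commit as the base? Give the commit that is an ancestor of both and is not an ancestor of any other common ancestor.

K

Ancestors of J: {F, H, J, K, L, M, N}.
Ancestors of G: {F, G, K}.
Common ancestors: {F, K}.
Among these, K is not an ancestor of any other common ancestor — it is the merge base.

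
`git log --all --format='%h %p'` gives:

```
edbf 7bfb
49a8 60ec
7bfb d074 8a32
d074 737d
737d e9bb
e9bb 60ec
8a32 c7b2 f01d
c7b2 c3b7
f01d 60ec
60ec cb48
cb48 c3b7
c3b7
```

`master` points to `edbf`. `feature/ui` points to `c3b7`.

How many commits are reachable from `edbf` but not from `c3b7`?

Reachable from edbf: {60ec, 737d, 7bfb, 8a32, c3b7, c7b2, cb48, d074, e9bb, edbf, f01d}.
Reachable from c3b7: {c3b7}.
In edbf's history but not c3b7's: {60ec, 737d, 7bfb, 8a32, c7b2, cb48, d074, e9bb, edbf, f01d} — 10 commits.

10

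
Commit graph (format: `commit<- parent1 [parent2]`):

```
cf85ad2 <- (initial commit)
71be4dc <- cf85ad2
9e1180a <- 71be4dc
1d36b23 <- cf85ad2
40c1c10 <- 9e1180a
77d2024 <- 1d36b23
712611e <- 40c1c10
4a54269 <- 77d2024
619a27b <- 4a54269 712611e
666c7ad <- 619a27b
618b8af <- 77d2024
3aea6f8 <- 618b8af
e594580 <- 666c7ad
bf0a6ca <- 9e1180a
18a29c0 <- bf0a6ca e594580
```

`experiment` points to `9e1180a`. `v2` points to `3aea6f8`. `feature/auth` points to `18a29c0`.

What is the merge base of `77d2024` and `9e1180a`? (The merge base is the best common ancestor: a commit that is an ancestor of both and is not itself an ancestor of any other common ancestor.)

cf85ad2

Ancestors of 77d2024: {1d36b23, 77d2024, cf85ad2}.
Ancestors of 9e1180a: {71be4dc, 9e1180a, cf85ad2}.
Common ancestors: {cf85ad2}.
The only common ancestor is cf85ad2, so it is the merge base.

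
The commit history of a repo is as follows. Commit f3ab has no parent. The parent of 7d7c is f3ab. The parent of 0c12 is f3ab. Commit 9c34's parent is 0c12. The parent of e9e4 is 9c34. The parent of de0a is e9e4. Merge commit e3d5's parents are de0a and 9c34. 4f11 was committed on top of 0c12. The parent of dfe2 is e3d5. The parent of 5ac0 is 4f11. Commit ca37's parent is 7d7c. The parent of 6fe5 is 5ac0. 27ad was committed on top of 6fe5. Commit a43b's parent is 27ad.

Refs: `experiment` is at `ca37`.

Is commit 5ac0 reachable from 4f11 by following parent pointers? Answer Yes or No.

Ancestors of 4f11: {0c12, 4f11, f3ab}.
5ac0 is not in that set, so it is not an ancestor of 4f11.

No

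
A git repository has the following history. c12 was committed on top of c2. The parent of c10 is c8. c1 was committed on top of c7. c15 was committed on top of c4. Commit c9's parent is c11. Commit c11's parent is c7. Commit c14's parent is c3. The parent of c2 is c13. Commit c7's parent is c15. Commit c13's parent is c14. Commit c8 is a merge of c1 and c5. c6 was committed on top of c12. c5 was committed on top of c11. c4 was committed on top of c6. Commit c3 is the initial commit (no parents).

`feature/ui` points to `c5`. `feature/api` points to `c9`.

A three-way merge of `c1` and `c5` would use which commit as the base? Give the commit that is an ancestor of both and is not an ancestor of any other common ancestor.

c7

Ancestors of c1: {c1, c12, c13, c14, c15, c2, c3, c4, c6, c7}.
Ancestors of c5: {c11, c12, c13, c14, c15, c2, c3, c4, c5, c6, c7}.
Common ancestors: {c12, c13, c14, c15, c2, c3, c4, c6, c7}.
Among these, c7 is not an ancestor of any other common ancestor — it is the merge base.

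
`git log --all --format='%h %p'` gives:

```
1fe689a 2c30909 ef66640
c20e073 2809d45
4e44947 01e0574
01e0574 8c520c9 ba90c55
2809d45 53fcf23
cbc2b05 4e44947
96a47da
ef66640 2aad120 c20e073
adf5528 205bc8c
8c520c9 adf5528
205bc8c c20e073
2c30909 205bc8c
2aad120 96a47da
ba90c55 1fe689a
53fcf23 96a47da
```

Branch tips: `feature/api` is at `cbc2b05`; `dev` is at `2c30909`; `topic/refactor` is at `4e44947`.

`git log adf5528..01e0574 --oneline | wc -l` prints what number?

7

Reachable from 01e0574: {01e0574, 1fe689a, 205bc8c, 2809d45, 2aad120, 2c30909, 53fcf23, 8c520c9, 96a47da, adf5528, ba90c55, c20e073, ef66640}.
Reachable from adf5528: {205bc8c, 2809d45, 53fcf23, 96a47da, adf5528, c20e073}.
In 01e0574's history but not adf5528's: {01e0574, 1fe689a, 2aad120, 2c30909, 8c520c9, ba90c55, ef66640} — 7 commits.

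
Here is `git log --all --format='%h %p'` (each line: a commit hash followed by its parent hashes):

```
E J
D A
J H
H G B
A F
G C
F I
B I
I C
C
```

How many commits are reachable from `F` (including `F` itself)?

3

Walking parent pointers from F: reachable set = {C, F, I}.
That is 3 commits.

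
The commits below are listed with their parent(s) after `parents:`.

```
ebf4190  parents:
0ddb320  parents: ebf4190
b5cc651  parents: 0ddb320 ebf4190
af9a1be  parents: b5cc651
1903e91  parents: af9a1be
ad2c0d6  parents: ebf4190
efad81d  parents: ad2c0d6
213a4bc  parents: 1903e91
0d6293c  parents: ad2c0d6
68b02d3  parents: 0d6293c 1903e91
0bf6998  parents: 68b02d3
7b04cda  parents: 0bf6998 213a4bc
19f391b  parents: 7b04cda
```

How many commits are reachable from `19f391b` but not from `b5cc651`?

9

Reachable from 19f391b: {0bf6998, 0d6293c, 0ddb320, 1903e91, 19f391b, 213a4bc, 68b02d3, 7b04cda, ad2c0d6, af9a1be, b5cc651, ebf4190}.
Reachable from b5cc651: {0ddb320, b5cc651, ebf4190}.
In 19f391b's history but not b5cc651's: {0bf6998, 0d6293c, 1903e91, 19f391b, 213a4bc, 68b02d3, 7b04cda, ad2c0d6, af9a1be} — 9 commits.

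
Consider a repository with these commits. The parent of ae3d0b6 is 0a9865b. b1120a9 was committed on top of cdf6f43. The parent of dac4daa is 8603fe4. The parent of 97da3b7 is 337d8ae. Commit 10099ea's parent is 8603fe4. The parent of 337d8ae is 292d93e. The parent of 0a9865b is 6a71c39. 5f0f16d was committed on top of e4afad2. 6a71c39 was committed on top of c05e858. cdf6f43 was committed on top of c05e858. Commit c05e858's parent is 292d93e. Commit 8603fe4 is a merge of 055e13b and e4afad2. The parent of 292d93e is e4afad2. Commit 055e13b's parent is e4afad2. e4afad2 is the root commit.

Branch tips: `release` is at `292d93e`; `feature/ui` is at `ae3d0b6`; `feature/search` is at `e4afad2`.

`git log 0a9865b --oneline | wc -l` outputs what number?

Walking parent pointers from 0a9865b: reachable set = {0a9865b, 292d93e, 6a71c39, c05e858, e4afad2}.
That is 5 commits.

5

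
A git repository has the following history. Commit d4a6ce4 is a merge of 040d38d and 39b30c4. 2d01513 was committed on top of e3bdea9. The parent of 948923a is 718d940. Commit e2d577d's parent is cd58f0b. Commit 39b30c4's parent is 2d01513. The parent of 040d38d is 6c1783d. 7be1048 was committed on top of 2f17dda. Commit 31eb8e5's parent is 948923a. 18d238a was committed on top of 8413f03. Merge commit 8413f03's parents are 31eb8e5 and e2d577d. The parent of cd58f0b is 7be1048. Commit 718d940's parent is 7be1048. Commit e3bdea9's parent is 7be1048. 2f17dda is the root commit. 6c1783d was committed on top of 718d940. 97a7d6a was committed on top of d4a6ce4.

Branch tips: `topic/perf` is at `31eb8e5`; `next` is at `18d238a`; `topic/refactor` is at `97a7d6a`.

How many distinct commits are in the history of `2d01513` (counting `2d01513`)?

4

Walking parent pointers from 2d01513: reachable set = {2d01513, 2f17dda, 7be1048, e3bdea9}.
That is 4 commits.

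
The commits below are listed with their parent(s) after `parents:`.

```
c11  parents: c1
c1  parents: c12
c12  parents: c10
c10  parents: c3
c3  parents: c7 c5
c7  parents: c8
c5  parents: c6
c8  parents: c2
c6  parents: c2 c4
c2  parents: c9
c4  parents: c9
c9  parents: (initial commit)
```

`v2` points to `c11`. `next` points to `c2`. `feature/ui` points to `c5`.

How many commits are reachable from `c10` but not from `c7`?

Reachable from c10: {c10, c2, c3, c4, c5, c6, c7, c8, c9}.
Reachable from c7: {c2, c7, c8, c9}.
In c10's history but not c7's: {c10, c3, c4, c5, c6} — 5 commits.

5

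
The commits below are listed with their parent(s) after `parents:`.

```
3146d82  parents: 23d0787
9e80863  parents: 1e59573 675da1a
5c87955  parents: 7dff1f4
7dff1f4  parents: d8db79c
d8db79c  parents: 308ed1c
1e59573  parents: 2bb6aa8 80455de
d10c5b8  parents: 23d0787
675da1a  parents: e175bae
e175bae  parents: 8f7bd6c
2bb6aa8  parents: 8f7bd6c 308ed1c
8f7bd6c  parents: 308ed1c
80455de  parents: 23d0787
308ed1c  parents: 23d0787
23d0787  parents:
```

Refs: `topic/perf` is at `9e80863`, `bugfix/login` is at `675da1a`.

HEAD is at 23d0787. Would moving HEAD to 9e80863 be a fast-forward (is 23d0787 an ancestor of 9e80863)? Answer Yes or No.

Yes

A fast-forward from 23d0787 to 9e80863 is possible iff 23d0787 is an ancestor of 9e80863.
Ancestors of 9e80863: {1e59573, 23d0787, 2bb6aa8, 308ed1c, 675da1a, 80455de, 8f7bd6c, 9e80863, e175bae}.
23d0787 is among them, so fast-forward is possible.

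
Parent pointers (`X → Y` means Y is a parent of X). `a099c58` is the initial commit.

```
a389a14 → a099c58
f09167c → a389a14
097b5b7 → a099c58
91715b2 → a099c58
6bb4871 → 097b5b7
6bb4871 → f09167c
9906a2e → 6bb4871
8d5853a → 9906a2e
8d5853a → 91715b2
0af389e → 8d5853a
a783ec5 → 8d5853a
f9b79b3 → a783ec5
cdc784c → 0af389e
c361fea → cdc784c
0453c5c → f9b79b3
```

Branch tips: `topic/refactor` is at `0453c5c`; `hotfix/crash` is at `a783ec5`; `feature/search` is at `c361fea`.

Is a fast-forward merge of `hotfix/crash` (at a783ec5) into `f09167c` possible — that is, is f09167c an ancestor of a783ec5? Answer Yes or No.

A fast-forward from f09167c to a783ec5 is possible iff f09167c is an ancestor of a783ec5.
Ancestors of a783ec5: {097b5b7, 6bb4871, 8d5853a, 91715b2, 9906a2e, a099c58, a389a14, a783ec5, f09167c}.
f09167c is among them, so fast-forward is possible.

Yes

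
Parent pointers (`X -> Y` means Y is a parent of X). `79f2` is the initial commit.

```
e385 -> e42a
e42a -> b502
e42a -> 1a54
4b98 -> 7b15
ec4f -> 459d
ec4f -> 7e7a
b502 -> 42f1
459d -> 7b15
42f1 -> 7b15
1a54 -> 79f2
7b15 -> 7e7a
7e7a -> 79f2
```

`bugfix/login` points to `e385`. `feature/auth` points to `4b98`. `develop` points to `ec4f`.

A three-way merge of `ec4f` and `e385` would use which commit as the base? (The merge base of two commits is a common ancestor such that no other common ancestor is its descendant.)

Ancestors of ec4f: {459d, 79f2, 7b15, 7e7a, ec4f}.
Ancestors of e385: {1a54, 42f1, 79f2, 7b15, 7e7a, b502, e385, e42a}.
Common ancestors: {79f2, 7b15, 7e7a}.
Among these, 7b15 is not an ancestor of any other common ancestor — it is the merge base.

7b15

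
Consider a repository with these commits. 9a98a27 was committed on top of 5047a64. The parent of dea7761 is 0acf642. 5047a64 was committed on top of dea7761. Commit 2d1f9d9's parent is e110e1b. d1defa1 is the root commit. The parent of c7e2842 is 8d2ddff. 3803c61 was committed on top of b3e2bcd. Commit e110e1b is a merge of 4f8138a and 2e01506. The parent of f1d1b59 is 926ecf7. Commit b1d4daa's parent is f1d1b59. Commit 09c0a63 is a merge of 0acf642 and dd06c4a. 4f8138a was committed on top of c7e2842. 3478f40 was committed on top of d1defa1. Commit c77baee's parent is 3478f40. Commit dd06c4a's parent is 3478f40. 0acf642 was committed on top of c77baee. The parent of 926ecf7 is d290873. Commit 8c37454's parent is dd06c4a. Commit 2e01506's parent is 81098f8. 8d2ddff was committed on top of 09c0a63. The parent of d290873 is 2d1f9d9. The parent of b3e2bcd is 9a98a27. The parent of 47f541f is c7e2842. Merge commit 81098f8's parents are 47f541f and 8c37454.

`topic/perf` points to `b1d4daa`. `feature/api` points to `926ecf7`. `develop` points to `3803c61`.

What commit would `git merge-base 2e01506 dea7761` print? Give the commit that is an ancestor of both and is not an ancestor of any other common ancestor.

0acf642

Ancestors of 2e01506: {09c0a63, 0acf642, 2e01506, 3478f40, 47f541f, 81098f8, 8c37454, 8d2ddff, c77baee, c7e2842, d1defa1, dd06c4a}.
Ancestors of dea7761: {0acf642, 3478f40, c77baee, d1defa1, dea7761}.
Common ancestors: {0acf642, 3478f40, c77baee, d1defa1}.
Among these, 0acf642 is not an ancestor of any other common ancestor — it is the merge base.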